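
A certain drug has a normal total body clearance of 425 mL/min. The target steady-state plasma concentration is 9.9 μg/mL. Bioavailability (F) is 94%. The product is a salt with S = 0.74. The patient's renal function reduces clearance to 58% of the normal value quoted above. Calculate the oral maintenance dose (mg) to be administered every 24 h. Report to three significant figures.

5050 mg

Convert clearance: 425 mL/min × 60 min/h ÷ 1000 mL/L = 25.50 L/h
Patient clearance = 0.58 × 25.50 = 14.79 L/h
D = CL × Css × τ / F / S = 14.79 × 9.9 × 24 / 0.94 / 0.74 = 5052 mg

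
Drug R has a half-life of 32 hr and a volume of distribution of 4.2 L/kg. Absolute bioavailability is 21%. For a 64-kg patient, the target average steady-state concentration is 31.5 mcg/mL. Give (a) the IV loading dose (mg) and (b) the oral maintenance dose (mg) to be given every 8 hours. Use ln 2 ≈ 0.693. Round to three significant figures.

Vd = 4.2 L/kg × 64 kg = 268.8 L
LD = Vd × C = 268.8 × 31.5 = 8467 mg
CL = 0.693 × Vd / t½ = 0.693 × 268.8 / 32 = 5.821 L/h
D = CL × Css × τ / F = 5.821 × 31.5 × 8 / 0.21 = 6985 mg

(a) 8470 mg; (b) 6990 mg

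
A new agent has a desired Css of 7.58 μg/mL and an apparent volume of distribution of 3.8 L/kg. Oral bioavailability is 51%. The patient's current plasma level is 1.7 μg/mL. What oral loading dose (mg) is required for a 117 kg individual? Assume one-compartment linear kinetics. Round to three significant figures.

Total Vd = 3.8 × 117 = 444.6 L
Concentration deficit ΔC = 7.58 − 1.7 = 5.880 mg/L
LD = Vd × ΔC / F = 444.6 × 5.880 / 0.51 = 5126 mg

5130 mg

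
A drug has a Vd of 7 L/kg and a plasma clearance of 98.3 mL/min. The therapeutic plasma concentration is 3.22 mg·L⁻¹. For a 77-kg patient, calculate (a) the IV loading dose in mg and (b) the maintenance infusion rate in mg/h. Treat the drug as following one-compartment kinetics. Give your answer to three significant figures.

(a) 1740 mg; (b) 19.0 mg/h

Total Vd = 7 × 77 = 539.0 L
LD = Vd · C_target = 539.0 × 3.22 = 1736 mg
CL = 98.3 mL/min × 60/1000 = 5.898 L/h
Maintenance infusion rate = CL × Css = 5.898 × 3.22 = 18.99 mg/h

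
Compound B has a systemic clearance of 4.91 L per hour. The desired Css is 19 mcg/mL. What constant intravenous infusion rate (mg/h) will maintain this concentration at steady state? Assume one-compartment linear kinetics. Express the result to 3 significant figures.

93.3 mg/h

At steady state, infusion rate equals elimination rate: rate in = CL × Css.
Infusion rate = CL · Css = 4.910 L/h × 19 mg/L = 93.29 mg/h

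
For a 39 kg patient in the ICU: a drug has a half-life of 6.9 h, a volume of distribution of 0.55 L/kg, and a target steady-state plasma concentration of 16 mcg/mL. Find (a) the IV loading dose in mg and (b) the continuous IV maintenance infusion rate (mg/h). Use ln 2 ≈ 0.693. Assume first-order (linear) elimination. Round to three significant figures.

(a) 343 mg; (b) 34.5 mg/h

Vd(total) = 39 kg × 0.55 L/kg = 21.45 L
LD = Vd × C = 21.45 × 16 = 343.2 mg
CL = 0.693 × Vd / t½ = 0.693 × 21.45 / 6.9 = 2.154 L/h
Infusion rate = CL × Css = 2.154 × 16 = 34.46 mg/h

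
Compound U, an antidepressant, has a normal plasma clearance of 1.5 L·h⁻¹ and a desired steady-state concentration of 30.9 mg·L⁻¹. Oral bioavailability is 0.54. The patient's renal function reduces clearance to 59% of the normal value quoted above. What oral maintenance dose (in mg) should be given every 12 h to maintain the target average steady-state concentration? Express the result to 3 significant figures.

Patient clearance = 0.59 × 1.500 = 0.8850 L/h
At steady state, dose per interval replaces the amount cleared in that interval: F·D/τ = CL·Css.
D = CL × Css × τ / F = 0.8850 × 30.9 × 12 / 0.54 = 607.7 mg

608 mg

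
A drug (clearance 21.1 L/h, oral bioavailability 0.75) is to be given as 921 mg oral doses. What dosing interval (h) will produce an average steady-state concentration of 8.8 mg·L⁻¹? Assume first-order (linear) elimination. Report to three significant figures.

3.72 h

F·D/τ = CL·Css → τ = F·D / (CL·Css).
τ = 0.75 × 921 / (21.1 × 8.8) = 3.720 h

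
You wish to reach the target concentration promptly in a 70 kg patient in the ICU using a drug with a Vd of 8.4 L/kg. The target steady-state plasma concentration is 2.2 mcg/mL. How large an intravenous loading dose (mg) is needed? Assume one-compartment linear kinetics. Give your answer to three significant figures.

1290 mg

Vd = 8.4 L/kg × 70 kg = 588.0 L
The loading dose fills Vd to the target concentration.
LD = Vd × C = 588.0 × 2.200 = 1294 mg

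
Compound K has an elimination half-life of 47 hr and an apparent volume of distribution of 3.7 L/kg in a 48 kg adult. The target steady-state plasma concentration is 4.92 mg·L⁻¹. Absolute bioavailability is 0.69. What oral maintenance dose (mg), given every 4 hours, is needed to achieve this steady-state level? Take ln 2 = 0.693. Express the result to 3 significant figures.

Vd = 3.7 L/kg × 48 kg = 177.6 L
k = 0.693/47 = 0.01474 h⁻¹, so CL = k·Vd = 0.01474 × 177.6 = 2.618 L/h
D = CL × Css × τ / F = 2.618 × 4.92 × 4 / 0.69 = 74.67 mg

74.7 mg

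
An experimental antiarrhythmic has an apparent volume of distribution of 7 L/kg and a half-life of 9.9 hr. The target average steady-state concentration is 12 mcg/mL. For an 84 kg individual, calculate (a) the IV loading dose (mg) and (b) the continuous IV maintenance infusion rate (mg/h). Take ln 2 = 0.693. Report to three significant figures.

Vd(total) = 84 kg × 7 L/kg = 588.0 L
LD = Vd × C = 588.0 × 12 = 7056 mg
CL = 0.693 × Vd / t½ = 0.693 × 588.0 / 9.9 = 41.16 L/h
Infusion rate = CL × Css = 41.16 × 12 = 493.9 mg/h

(a) 7060 mg; (b) 494 mg/h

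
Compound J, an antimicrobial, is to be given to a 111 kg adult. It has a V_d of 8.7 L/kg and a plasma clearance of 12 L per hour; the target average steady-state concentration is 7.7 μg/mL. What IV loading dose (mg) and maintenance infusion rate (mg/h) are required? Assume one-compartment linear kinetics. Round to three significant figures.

(a) 7440 mg; (b) 92.4 mg/h

Vd = 8.7 L/kg × 111 kg = 965.7 L
LD = Vd · C_target = 965.7 × 7.7 = 7436 mg
Maintenance infusion rate = CL × Css = 12.00 × 7.7 = 92.40 mg/h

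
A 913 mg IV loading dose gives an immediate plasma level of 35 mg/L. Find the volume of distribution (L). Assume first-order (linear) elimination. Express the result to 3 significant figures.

26.1 L

Immediately after an IV bolus, C₀ = Dose / Vd, so Vd = Dose / C₀.
Vd = 913 / 35 = 26.09 L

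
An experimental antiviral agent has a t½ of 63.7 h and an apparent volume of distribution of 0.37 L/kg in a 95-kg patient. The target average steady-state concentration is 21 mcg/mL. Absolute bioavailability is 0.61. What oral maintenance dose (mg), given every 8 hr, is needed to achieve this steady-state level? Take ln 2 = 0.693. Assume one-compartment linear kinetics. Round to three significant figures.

Vd = 0.37 L/kg × 95 kg = 35.15 L
CL = 0.693 × Vd / t½ = 0.693 × 35.15 / 63.7 = 0.3824 L/h
D = CL × Css × τ / F = 0.3824 × 21 × 8 / 0.61 = 105.3 mg

105 mg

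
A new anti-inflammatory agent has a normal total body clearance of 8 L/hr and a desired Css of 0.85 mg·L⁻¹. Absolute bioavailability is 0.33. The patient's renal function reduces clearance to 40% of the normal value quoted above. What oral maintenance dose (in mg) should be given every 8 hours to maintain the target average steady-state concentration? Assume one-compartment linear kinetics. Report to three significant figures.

65.9 mg

Patient clearance = 0.4 × 8.000 = 3.200 L/h
D = CL × Css × τ / F = 3.200 × 0.85 × 8 / 0.33 = 65.94 mg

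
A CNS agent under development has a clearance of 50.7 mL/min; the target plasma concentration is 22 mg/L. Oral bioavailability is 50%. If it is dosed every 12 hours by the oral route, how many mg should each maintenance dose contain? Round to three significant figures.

1610 mg

Convert clearance: 50.7 mL/min × 60 min/h ÷ 1000 mL/L = 3.042 L/h
D = CL × Css × τ / F = 3.042 × 22 × 12 / 0.5 = 1606 mg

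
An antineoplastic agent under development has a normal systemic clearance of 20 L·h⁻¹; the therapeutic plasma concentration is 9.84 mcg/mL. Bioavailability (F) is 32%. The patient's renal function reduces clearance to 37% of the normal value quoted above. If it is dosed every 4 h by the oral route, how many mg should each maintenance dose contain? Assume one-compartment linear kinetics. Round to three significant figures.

910 mg

Patient clearance = 0.37 × 20.00 = 7.400 L/h
D = CL × Css × τ / F = 7.400 × 9.84 × 4 / 0.32 = 910.2 mg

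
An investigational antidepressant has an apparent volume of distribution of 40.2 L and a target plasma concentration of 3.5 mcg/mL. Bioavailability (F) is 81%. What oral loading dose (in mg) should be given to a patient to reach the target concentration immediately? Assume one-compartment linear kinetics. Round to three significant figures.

The loading dose fills Vd to the target concentration.
LD = Vd × C / F = 40.20 × 3.500 / 0.81 = 173.7 mg

174 mg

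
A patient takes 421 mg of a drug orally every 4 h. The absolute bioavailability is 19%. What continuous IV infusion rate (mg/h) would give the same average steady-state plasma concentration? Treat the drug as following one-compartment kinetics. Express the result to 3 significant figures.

20.0 mg/h

Equivalent systemic input: infusion rate = F·D/τ.
Rate = 0.19 × 421 / 4 = 20.00 mg/h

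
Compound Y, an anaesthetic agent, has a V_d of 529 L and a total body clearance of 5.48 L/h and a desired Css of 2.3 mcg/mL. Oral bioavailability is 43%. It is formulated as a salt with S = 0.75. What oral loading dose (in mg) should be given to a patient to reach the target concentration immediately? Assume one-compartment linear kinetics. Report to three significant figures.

The loading dose fills Vd to the target concentration.
LD = Vd × C / F / S = 529.0 × 2.300 / 0.43 / 0.75 = 3773 mg

3770 mg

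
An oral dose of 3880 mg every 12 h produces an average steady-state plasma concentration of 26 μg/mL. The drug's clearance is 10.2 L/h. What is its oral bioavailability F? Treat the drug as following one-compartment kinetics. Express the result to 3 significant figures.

0.820

F·D/τ = CL·Css at steady state → F = CL·Css·τ / D.
F = 10.2 × 26 × 12 / 3880 = 0.820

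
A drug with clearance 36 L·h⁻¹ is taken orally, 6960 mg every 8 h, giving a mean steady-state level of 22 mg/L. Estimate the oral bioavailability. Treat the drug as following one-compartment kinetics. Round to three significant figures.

F·D/τ = CL·Css at steady state → F = CL·Css·τ / D.
F = 36 × 22 × 8 / 6960 = 0.910

0.910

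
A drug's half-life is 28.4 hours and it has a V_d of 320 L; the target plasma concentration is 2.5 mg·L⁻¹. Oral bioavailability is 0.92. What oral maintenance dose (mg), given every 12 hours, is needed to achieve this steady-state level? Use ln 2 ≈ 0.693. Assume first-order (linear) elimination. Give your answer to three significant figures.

CL = 0.693 × Vd / t½ = 0.693 × 320.0 / 28.4 = 7.808 L/h
D = CL × Css × τ / F = 7.808 × 2.5 × 12 / 0.92 = 254.6 mg

255 mg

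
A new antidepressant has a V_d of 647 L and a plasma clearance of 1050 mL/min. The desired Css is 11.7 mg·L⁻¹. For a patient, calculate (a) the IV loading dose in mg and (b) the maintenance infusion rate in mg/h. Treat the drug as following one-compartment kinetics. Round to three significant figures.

(a) 7570 mg; (b) 737 mg/h

LD = Vd · C_target = 647.0 × 11.7 = 7570 mg
CL = 1050 mL/min × 60/1000 = 63.00 L/h
Maintenance: replace elimination → rate = CL × Css = 63.00 × 11.7 = 737.1 mg/h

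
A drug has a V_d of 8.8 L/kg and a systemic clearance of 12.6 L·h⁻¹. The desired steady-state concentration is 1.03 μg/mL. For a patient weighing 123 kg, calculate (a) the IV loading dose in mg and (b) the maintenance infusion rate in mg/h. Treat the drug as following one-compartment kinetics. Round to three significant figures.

(a) 1110 mg; (b) 13.0 mg/h

Vd = 8.8 L/kg × 123 kg = 1082 L
Loading: fill Vd to C_target → 1082 L × 1.03 mg/L = 1114 mg
Infusion rate = 12.60 L/h × 1.03 mg/L = 12.98 mg/h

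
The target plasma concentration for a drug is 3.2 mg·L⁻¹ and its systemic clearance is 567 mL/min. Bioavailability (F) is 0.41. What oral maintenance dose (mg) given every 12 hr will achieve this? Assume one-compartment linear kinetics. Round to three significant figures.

3190 mg

Convert clearance: 567 mL/min × 60 min/h ÷ 1000 mL/L = 34.02 L/h
D = CL × Css × τ / F = 34.02 × 3.2 × 12 / 0.41 = 3186 mg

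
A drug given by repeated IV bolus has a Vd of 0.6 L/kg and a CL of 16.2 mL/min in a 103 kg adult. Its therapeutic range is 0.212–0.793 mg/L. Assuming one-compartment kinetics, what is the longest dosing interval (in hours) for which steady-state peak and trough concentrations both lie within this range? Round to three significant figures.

83.9 h

Vd(total) = 103 kg × 0.6 L/kg = 61.80 L
Convert clearance: 16.2 mL/min × 60 min/h ÷ 1000 mL/L = 0.9720 L/h
k = CL / Vd = 0.9720 / 61.80 = 0.01573 h⁻¹
Between IV bolus doses, concentration decays as C = C₀·e^(−kτ), so C_peak/C_trough = e^(kτ).
τ_max = ln(C_peak/C_trough) / k = ln(0.793/0.212) / 0.01573 = 1.319 / 0.01573 = 83.85 h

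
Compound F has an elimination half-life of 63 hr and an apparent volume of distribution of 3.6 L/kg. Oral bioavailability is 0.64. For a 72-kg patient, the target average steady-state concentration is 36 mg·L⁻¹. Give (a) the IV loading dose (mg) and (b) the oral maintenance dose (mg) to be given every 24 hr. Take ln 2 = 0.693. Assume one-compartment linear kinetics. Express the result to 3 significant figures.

(a) 9330 mg; (b) 3850 mg

Vd(total) = 72 kg × 3.6 L/kg = 259.2 L
LD = Vd × C = 259.2 × 36 = 9331 mg
CL = 0.693 × Vd / t½ = 0.693 × 259.2 / 63 = 2.851 L/h
D = CL × Css × τ / F = 2.851 × 36 × 24 / 0.64 = 3849 mg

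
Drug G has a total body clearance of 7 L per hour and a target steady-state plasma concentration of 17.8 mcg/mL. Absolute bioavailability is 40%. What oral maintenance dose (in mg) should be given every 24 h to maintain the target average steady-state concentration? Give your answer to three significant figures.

7480 mg

D = CL × Css × τ / F = 7.000 × 17.8 × 24 / 0.4 = 7476 mg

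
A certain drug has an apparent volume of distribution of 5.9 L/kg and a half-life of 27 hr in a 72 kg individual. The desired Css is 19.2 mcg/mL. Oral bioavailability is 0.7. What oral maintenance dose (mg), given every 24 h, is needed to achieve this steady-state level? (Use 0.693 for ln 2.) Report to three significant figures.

7180 mg

Vd(total) = 72 kg × 5.9 L/kg = 424.8 L
k = 0.693/27 = 0.02567 h⁻¹, so CL = k·Vd = 0.02567 × 424.8 = 10.90 L/h
D = CL × Css × τ / F = 10.90 × 19.2 × 24 / 0.7 = 7175 mg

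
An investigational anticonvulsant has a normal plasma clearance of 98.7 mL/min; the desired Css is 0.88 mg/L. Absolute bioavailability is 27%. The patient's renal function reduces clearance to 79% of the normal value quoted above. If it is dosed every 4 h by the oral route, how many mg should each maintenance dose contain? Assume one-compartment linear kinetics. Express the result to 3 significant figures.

61.0 mg

CL = 98.7 mL/min × 60/1000 = 5.922 L/h
Patient clearance = 0.79 × 5.922 = 4.678 L/h
D = CL × Css × τ / F = 4.678 × 0.88 × 4 / 0.27 = 60.99 mg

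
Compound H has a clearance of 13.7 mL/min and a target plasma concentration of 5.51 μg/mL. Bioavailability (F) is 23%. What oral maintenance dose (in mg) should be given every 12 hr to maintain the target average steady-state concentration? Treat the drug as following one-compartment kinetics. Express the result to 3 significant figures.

CL = 13.7 mL/min = 13.7 × 0.06 = 0.8220 L/h
At steady state, dose per interval replaces the amount cleared in that interval: F·D/τ = CL·Css.
D = CL × Css × τ / F = 0.8220 × 5.51 × 12 / 0.23 = 236.3 mg

236 mg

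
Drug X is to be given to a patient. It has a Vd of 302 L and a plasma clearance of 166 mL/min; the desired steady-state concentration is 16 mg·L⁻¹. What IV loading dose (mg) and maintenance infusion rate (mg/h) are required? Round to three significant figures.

Loading dose = Vd × C = 302.0 × 16 = 4832 mg
CL = 166 mL/min = 166 × 0.06 = 9.960 L/h
Infusion rate = 9.960 L/h × 16 mg/L = 159.4 mg/h

(a) 4830 mg; (b) 159 mg/h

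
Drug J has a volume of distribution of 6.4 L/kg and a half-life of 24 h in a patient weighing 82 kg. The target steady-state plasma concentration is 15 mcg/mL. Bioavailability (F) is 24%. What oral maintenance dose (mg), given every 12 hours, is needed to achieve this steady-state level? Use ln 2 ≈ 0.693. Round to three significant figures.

11400 mg

Vd(total) = 82 kg × 6.4 L/kg = 524.8 L
CL = 0.693 × Vd / t½ = 0.693 × 524.8 / 24 = 15.15 L/h
D = CL × Css × τ / F = 15.15 × 15 × 12 / 0.24 = 11360 mg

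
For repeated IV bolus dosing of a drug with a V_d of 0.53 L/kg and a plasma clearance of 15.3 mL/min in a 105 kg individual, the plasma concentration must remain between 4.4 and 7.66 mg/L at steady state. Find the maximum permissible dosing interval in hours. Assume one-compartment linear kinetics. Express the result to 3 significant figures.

33.6 h

Vd = 0.53 L/kg × 105 kg = 55.65 L
CL = 15.3 mL/min = 15.3 × 0.06 = 0.9180 L/h
k = CL / Vd = 0.9180 / 55.65 = 0.01650 h⁻¹
Between IV bolus doses, concentration decays as C = C₀·e^(−kτ), so C_peak/C_trough = e^(kτ).
τ_max = ln(C_peak/C_trough) / k = ln(7.66/4.4) / 0.01650 = 0.5544 / 0.01650 = 33.60 h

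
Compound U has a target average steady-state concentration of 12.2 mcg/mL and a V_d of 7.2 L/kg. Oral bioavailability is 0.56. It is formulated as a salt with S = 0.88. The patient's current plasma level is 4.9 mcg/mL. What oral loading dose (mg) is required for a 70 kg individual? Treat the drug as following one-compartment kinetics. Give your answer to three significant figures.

Vd(total) = 70 kg × 7.2 L/kg = 504.0 L
The loading dose fills Vd to the target concentration.
Concentration deficit ΔC = 12.2 − 4.9 = 7.300 mg/L
LD = Vd × ΔC / F / S = 504.0 × 7.300 / 0.56 / 0.88 = 7466 mg

7470 mg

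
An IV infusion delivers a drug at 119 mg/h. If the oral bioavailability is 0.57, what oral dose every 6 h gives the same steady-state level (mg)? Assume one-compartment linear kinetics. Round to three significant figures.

1250 mg

To maintain the same Css, the systemic dosing rate must be unchanged: F·D/τ = infusion rate.
D = rate × τ / F = 119 × 6 / 0.57 = 1253 mg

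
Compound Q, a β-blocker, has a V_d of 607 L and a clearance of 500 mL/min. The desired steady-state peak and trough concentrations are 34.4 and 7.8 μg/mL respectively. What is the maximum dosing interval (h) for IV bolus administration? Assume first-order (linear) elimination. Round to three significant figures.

30.0 h

Convert clearance: 500 mL/min × 60 min/h ÷ 1000 mL/L = 30.00 L/h
k = CL / Vd = 30.00 / 607.0 = 0.04942 h⁻¹
Between IV bolus doses, concentration decays as C = C₀·e^(−kτ), so C_peak/C_trough = e^(kτ).
τ_max = ln(C_peak/C_trough) / k = ln(34.4/7.8) / 0.04942 = 1.484 / 0.04942 = 30.03 h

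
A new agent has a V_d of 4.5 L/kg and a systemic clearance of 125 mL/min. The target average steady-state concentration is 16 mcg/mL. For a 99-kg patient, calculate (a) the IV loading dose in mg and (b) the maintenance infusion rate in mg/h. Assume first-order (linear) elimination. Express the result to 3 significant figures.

Vd(total) = 99 kg × 4.5 L/kg = 445.5 L
LD = Vd · C_target = 445.5 × 16 = 7128 mg
CL = 125 mL/min × 60/1000 = 7.500 L/h
Maintenance infusion rate = CL × Css = 7.500 × 16 = 120.0 mg/h

(a) 7130 mg; (b) 120 mg/h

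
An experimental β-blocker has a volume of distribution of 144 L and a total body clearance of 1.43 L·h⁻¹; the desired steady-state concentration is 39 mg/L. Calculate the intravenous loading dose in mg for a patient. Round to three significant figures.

5620 mg

Loading dose depends on Vd (not clearance): it fills the distribution volume.
LD = Vd × C = 144.0 × 39.00 = 5616 mg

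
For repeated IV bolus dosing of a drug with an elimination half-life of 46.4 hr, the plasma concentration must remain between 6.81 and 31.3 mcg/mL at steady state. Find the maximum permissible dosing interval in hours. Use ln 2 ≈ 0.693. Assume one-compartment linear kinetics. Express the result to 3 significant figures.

102 h

k = 0.693 / t½ = 0.693 / 46.4 = 0.01494 h⁻¹
Between IV bolus doses, concentration decays as C = C₀·e^(−kτ), so C_peak/C_trough = e^(kτ).
τ_max = ln(C_peak/C_trough) / k = ln(31.3/6.81) / 0.01494 = 1.525 / 0.01494 = 102.1 h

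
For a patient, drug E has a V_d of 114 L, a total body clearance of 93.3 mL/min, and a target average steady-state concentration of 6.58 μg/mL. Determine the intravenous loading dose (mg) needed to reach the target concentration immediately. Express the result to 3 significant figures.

750 mg

LD = Vd × C = 114.0 × 6.580 = 750.1 mg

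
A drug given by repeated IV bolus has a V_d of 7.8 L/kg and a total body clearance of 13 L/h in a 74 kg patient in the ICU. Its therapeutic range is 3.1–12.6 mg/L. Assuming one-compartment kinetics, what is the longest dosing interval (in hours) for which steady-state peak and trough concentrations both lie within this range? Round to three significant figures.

Total Vd = 7.8 × 74 = 577.2 L
k = CL / Vd = 13.00 / 577.2 = 0.02252 h⁻¹
Between IV bolus doses, concentration decays as C = C₀·e^(−kτ), so C_peak/C_trough = e^(kτ).
τ_max = ln(C_peak/C_trough) / k = ln(12.6/3.1) / 0.02252 = 1.402 / 0.02252 = 62.26 h

62.3 h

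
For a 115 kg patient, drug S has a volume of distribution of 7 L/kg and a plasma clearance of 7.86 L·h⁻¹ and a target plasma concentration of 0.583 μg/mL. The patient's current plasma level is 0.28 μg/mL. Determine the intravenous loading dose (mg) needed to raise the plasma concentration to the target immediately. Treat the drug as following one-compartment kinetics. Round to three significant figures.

Vd = 7 L/kg × 115 kg = 805.0 L
Loading dose depends on Vd (not clearance): it fills the distribution volume.
Concentration deficit ΔC = 0.583 − 0.28 = 0.3030 mg/L
LD = Vd × ΔC = 805.0 × 0.3030 = 243.9 mg

244 mg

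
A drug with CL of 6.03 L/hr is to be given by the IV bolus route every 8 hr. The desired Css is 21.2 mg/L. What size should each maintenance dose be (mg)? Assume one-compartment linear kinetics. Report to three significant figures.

1020 mg

D = CL × Css × τ = 6.030 × 21.2 × 8 = 1023 mg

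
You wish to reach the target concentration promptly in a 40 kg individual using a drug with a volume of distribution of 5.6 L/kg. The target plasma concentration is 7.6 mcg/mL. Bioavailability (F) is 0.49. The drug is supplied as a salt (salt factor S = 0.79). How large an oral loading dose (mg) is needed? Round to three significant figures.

4400 mg

Total Vd = 5.6 × 40 = 224.0 L
The loading dose fills Vd to the target concentration.
LD = Vd × C / F / S = 224.0 × 7.600 / 0.49 / 0.79 = 4398 mg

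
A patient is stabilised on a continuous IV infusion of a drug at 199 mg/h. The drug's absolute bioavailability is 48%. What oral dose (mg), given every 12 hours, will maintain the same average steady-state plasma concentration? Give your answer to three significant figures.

To maintain the same Css, the systemic dosing rate must be unchanged: F·D/τ = infusion rate.
D = rate × τ / F = 199 × 12 / 0.48 = 4975 mg

4980 mg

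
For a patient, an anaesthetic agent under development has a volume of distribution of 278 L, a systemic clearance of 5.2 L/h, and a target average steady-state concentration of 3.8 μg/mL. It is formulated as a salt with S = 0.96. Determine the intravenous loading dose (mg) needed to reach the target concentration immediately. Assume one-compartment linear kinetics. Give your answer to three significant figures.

1100 mg

The loading dose fills Vd to the target concentration.
LD = Vd × C / S = 278.0 × 3.800 / 0.96 = 1100 mg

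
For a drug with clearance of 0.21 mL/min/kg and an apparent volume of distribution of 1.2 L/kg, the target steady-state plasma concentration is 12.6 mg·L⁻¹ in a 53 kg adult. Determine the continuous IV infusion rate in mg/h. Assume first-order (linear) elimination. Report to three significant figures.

8.41 mg/h

CL = 0.21 mL/min/kg × 53 kg = 11.13 mL/min = 11.13 × 60/1000 = 0.6678 L/h
Rate = CL × Css = 0.6678 × 12.6 = 8.414 mg/h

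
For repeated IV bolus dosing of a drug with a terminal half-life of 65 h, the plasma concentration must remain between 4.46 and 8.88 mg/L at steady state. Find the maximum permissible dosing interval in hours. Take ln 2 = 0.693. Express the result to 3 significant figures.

k = 0.693 / t½ = 0.693 / 65 = 0.01066 h⁻¹
Between IV bolus doses, concentration decays as C = C₀·e^(−kτ), so C_peak/C_trough = e^(kτ).
τ_max = ln(C_peak/C_trough) / k = ln(8.88/4.46) / 0.01066 = 0.6887 / 0.01066 = 64.61 h

64.6 h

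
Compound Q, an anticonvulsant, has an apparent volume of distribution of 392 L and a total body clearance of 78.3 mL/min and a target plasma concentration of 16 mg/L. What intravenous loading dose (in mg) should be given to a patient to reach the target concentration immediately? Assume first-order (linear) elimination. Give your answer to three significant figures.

6270 mg

LD = Vd × C = 392.0 × 16.00 = 6272 mg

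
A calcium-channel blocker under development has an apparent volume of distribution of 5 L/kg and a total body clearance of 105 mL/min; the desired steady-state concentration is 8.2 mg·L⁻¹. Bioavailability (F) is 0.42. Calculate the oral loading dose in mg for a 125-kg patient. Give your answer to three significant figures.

Vd = 5 L/kg × 125 kg = 625.0 L
LD = Vd × C / F = 625.0 × 8.200 / 0.42 = 12200 mg

12200 mg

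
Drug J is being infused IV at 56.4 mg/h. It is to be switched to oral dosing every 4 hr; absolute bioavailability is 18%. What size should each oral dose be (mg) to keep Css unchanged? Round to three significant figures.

To maintain the same Css, the systemic dosing rate must be unchanged: F·D/τ = infusion rate.
D = rate × τ / F = 56.4 × 4 / 0.18 = 1253 mg

1250 mg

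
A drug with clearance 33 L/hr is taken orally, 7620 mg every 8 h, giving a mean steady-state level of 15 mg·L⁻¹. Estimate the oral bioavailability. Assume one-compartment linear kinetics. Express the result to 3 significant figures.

F·D/τ = CL·Css at steady state → F = CL·Css·τ / D.
F = 33 × 15 × 8 / 7620 = 0.520

0.520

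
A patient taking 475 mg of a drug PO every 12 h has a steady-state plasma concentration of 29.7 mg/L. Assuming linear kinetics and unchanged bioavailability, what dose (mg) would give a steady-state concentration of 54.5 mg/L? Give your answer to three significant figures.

872 mg

For first-order elimination, Css ∝ F·D/(CL·τ); F and CL are unchanged, so Css ∝ D/τ.
D₂ = D₁ × (Css,target / Css,current) = 475 × 54.5/29.7 = 871.6 mg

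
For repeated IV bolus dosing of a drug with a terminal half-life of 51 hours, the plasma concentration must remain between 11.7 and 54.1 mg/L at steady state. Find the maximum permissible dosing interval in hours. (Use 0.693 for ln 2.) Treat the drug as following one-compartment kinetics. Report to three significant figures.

113 h

k = 0.693 / t½ = 0.693 / 51 = 0.01359 h⁻¹
Between IV bolus doses, concentration decays as C = C₀·e^(−kτ), so C_peak/C_trough = e^(kτ).
τ_max = ln(C_peak/C_trough) / k = ln(54.1/11.7) / 0.01359 = 1.531 / 0.01359 = 112.7 h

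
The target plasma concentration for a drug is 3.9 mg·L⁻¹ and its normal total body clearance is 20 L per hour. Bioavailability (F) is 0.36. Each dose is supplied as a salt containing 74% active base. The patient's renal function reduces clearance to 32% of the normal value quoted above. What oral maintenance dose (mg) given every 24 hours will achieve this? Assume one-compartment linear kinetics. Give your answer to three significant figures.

Patient clearance = 0.32 × 20.00 = 6.400 L/h
D = CL × Css × τ / F / S = 6.400 × 3.9 × 24 / 0.36 / 0.74 = 2249 mg

2250 mg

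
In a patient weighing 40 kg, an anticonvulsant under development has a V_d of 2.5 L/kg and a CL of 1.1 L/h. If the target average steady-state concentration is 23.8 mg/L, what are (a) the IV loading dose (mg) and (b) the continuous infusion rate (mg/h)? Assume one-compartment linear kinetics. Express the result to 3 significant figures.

Vd = 2.5 L/kg × 40 kg = 100.0 L
Loading dose = Vd × C = 100.0 × 23.8 = 2380 mg
Infusion rate = 1.100 L/h × 23.8 mg/L = 26.18 mg/h

(a) 2380 mg; (b) 26.2 mg/h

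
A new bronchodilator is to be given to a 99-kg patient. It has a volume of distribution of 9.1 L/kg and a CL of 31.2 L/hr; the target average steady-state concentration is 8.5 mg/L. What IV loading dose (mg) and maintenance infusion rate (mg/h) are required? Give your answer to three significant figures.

(a) 7660 mg; (b) 265 mg/h

Vd(total) = 99 kg × 9.1 L/kg = 900.9 L
Loading: fill Vd to C_target → 900.9 L × 8.5 mg/L = 7658 mg
Infusion rate = 31.20 L/h × 8.5 mg/L = 265.2 mg/h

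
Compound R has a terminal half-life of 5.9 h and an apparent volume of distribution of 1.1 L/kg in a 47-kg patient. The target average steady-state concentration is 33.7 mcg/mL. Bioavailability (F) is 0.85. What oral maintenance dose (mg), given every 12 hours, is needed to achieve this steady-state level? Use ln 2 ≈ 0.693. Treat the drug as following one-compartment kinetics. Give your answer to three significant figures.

2890 mg

Total Vd = 1.1 × 47 = 51.70 L
CL = 0.693 × Vd / t½ = 0.693 × 51.70 / 5.9 = 6.073 L/h
D = CL × Css × τ / F = 6.073 × 33.7 × 12 / 0.85 = 2889 mg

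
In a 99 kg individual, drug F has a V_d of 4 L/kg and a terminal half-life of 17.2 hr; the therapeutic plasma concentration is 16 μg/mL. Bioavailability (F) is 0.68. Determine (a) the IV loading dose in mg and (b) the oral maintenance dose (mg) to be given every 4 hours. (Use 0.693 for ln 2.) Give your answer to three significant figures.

(a) 6340 mg; (b) 1500 mg

Total Vd = 4 × 99 = 396.0 L
LD = Vd × C = 396.0 × 16 = 6336 mg
CL = 0.693 × Vd / t½ = 0.693 × 396.0 / 17.2 = 15.96 L/h
D = CL × Css × τ / F = 15.96 × 16 × 4 / 0.68 = 1502 mg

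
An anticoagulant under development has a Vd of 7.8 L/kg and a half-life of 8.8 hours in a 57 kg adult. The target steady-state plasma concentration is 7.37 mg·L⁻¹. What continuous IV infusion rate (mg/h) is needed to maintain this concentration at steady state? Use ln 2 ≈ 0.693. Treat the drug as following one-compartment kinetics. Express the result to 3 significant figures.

Total Vd = 7.8 × 57 = 444.6 L
CL = 0.693 × Vd / t½ = 0.693 × 444.6 / 8.8 = 35.01 L/h
Infusion rate = CL × Css = 35.01 × 7.37 = 258.0 mg/h

258 mg/h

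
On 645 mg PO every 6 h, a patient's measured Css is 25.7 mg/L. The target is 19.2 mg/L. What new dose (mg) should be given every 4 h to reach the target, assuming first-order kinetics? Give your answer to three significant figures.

For first-order elimination, Css ∝ F·D/(CL·τ); F and CL are unchanged, so Css ∝ D/τ.
D₂ = D₁ × (Css,target / Css,current) × (τ₂/τ₁) = 645 × (19.2/25.7) × (4/6) = 321.2 mg

321 mg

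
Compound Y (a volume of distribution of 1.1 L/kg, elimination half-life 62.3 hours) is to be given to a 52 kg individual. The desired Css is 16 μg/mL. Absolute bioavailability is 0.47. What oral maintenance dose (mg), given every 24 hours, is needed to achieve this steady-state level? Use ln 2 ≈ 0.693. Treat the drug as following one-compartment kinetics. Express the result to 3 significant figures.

Vd(total) = 52 kg × 1.1 L/kg = 57.20 L
CL = 0.693 × Vd / t½ = 0.693 × 57.20 / 62.3 = 0.6363 L/h
D = CL × Css × τ / F = 0.6363 × 16 × 24 / 0.47 = 519.9 mg

520 mg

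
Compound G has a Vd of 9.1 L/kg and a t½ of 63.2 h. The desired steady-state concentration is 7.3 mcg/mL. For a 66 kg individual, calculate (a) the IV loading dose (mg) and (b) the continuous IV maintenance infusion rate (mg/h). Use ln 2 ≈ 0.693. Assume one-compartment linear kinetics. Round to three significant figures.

Total Vd = 9.1 × 66 = 600.6 L
LD = Vd × C = 600.6 × 7.3 = 4384 mg
CL = 0.693 × Vd / t½ = 0.693 × 600.6 / 63.2 = 6.586 L/h
Infusion rate = CL × Css = 6.586 × 7.3 = 48.08 mg/h

(a) 4380 mg; (b) 48.1 mg/h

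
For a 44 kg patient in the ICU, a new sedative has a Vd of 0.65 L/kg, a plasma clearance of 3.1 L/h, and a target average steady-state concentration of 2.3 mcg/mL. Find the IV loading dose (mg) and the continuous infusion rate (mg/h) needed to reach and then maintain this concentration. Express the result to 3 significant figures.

(a) 65.8 mg; (b) 7.13 mg/h

Vd = 0.65 L/kg × 44 kg = 28.60 L
Loading: fill Vd to C_target → 28.60 L × 2.3 mg/L = 65.78 mg
Maintenance infusion rate = CL × Css = 3.100 × 2.3 = 7.130 mg/h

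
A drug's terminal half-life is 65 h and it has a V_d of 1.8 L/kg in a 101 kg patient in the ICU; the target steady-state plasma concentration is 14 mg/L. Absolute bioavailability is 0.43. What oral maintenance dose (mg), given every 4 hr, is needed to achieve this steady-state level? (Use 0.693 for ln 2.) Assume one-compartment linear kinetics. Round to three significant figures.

Vd(total) = 101 kg × 1.8 L/kg = 181.8 L
CL = 0.693 × Vd / t½ = 0.693 × 181.8 / 65 = 1.938 L/h
D = CL × Css × τ / F = 1.938 × 14 × 4 / 0.43 = 252.4 mg

252 mg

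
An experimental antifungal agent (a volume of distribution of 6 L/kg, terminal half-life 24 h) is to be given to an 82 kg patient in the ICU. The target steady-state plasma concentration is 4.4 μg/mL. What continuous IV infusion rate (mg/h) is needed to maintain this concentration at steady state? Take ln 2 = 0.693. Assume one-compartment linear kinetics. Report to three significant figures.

62.5 mg/h

Total Vd = 6 × 82 = 492.0 L
k = 0.693/24 = 0.02888 h⁻¹, so CL = k·Vd = 0.02888 × 492.0 = 14.21 L/h
Infusion rate = CL × Css = 14.21 × 4.4 = 62.52 mg/h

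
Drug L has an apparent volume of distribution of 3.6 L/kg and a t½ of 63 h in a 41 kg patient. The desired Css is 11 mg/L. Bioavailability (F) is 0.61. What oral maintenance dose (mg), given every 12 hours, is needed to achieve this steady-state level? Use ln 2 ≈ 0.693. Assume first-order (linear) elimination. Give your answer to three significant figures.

351 mg

Total Vd = 3.6 × 41 = 147.6 L
k = 0.693/63 = 0.01100 h⁻¹, so CL = k·Vd = 0.01100 × 147.6 = 1.624 L/h
D = CL × Css × τ / F = 1.624 × 11 × 12 / 0.61 = 351.4 mg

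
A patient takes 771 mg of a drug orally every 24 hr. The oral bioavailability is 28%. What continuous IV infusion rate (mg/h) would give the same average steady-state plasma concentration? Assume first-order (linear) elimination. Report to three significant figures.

9.00 mg/h

Equivalent systemic input: infusion rate = F·D/τ.
Rate = 0.28 × 771 / 24 = 8.995 mg/h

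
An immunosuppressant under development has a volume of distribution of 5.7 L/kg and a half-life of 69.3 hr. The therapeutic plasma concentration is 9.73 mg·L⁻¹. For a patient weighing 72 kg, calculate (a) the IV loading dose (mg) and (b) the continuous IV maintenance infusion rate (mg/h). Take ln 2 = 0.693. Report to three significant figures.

(a) 3990 mg; (b) 39.9 mg/h

Vd(total) = 72 kg × 5.7 L/kg = 410.4 L
LD = Vd × C = 410.4 × 9.73 = 3993 mg
CL = 0.693 × Vd / t½ = 0.693 × 410.4 / 69.3 = 4.104 L/h
Infusion rate = CL × Css = 4.104 × 9.73 = 39.93 mg/h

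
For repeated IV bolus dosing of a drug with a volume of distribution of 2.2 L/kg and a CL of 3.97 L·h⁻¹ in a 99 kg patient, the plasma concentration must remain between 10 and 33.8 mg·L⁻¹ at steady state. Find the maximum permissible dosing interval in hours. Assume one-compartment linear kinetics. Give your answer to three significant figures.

Total Vd = 2.2 × 99 = 217.8 L
k = CL / Vd = 3.970 / 217.8 = 0.01823 h⁻¹
Between IV bolus doses, concentration decays as C = C₀·e^(−kτ), so C_peak/C_trough = e^(kτ).
τ_max = ln(C_peak/C_trough) / k = ln(33.8/10) / 0.01823 = 1.218 / 0.01823 = 66.81 h

66.8 h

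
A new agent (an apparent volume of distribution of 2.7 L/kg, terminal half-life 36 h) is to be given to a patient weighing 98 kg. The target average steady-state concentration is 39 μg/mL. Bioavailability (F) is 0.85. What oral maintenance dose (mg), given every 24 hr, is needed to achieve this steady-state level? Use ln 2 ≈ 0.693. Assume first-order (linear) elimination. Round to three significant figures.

Vd = 2.7 L/kg × 98 kg = 264.6 L
k = 0.693/36 = 0.01925 h⁻¹, so CL = k·Vd = 0.01925 × 264.6 = 5.094 L/h
D = CL × Css × τ / F = 5.094 × 39 × 24 / 0.85 = 5609 mg

5610 mg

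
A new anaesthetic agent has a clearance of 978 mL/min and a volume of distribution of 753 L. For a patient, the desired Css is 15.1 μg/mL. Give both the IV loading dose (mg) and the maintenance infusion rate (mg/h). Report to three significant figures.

(a) 11400 mg; (b) 886 mg/h

Loading dose = Vd × C = 753.0 × 15.1 = 11370 mg
CL = 978 mL/min = 978 × 0.06 = 58.68 L/h
Infusion rate = 58.68 L/h × 15.1 mg/L = 886.1 mg/h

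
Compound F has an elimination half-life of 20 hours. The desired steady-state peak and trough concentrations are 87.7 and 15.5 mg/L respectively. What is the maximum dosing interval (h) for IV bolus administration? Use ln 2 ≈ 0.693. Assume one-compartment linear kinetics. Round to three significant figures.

k = 0.693 / t½ = 0.693 / 20 = 0.03465 h⁻¹
Between IV bolus doses, concentration decays as C = C₀·e^(−kτ), so C_peak/C_trough = e^(kτ).
τ_max = ln(C_peak/C_trough) / k = ln(87.7/15.5) / 0.03465 = 1.733 / 0.03465 = 50.01 h

50.0 h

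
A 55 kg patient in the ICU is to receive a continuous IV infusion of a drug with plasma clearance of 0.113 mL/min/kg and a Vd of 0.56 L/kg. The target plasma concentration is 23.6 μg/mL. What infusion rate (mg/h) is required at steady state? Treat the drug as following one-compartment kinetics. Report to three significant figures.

8.80 mg/h

CL = 0.113 mL/min/kg × 55 kg = 6.215 mL/min = 6.215 × 60/1000 = 0.3729 L/h
Rate = CL × Css = 0.3729 × 23.6 = 8.800 mg/h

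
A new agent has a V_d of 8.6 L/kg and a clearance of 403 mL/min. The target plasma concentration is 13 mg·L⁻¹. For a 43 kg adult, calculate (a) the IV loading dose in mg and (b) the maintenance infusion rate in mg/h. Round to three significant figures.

(a) 4810 mg; (b) 314 mg/h

Total Vd = 8.6 × 43 = 369.8 L
Loading dose = Vd × C = 369.8 × 13 = 4807 mg
CL = 403 mL/min = 403 × 0.06 = 24.18 L/h
Maintenance infusion rate = CL × Css = 24.18 × 13 = 314.3 mg/h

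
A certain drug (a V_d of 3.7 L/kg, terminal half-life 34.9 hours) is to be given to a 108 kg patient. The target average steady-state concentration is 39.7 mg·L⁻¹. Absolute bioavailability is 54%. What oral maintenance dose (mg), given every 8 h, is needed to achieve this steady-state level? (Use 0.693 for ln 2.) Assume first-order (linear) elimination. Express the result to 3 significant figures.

Vd(total) = 108 kg × 3.7 L/kg = 399.6 L
k = 0.693/34.9 = 0.01986 h⁻¹, so CL = k·Vd = 0.01986 × 399.6 = 7.936 L/h
D = CL × Css × τ / F = 7.936 × 39.7 × 8 / 0.54 = 4668 mg

4670 mg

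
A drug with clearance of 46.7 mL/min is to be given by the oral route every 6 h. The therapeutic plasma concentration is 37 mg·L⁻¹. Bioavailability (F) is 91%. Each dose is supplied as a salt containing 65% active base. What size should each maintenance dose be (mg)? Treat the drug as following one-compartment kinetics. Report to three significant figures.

1050 mg

CL = 46.7 mL/min × 60/1000 = 2.802 L/h
At steady state, dose per interval replaces the amount cleared in that interval: F·S·D/τ = CL·Css.
D = CL × Css × τ / F / S = 2.802 × 37 × 6 / 0.91 / 0.65 = 1052 mg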